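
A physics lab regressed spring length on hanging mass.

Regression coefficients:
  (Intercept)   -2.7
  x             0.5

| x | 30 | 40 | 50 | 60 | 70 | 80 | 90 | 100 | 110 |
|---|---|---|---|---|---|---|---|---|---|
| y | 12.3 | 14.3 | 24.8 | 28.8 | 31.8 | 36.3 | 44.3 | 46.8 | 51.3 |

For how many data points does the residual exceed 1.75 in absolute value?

3

x=30: ŷ = -2.7 + 0.5·30 = 12.3; r = 12.3 − 12.3 = 0
x=40: ŷ = -2.7 + 0.5·40 = 17.3; r = 14.3 − 17.3 = -3
x=50: ŷ = -2.7 + 0.5·50 = 22.3; r = 24.8 − 22.3 = 2.5
x=60: ŷ = -2.7 + 0.5·60 = 27.3; r = 28.8 − 27.3 = 1.5
x=70: ŷ = -2.7 + 0.5·70 = 32.3; r = 31.8 − 32.3 = -0.5
x=80: ŷ = -2.7 + 0.5·80 = 37.3; r = 36.3 − 37.3 = -1
x=90: ŷ = -2.7 + 0.5·90 = 42.3; r = 44.3 − 42.3 = 2
x=100: ŷ = -2.7 + 0.5·100 = 47.3; r = 46.8 − 47.3 = -0.5
x=110: ŷ = -2.7 + 0.5·110 = 52.3; r = 51.3 − 52.3 = -1
|r| > 1.75: x=40 (|r|=3), x=50 (|r|=2.5), x=90 (|r|=2) → 3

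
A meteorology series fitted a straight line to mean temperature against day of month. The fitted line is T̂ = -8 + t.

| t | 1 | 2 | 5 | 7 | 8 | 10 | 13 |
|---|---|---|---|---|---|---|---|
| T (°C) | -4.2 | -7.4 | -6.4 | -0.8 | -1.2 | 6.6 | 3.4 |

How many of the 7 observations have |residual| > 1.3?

t=1: T̂ = -8 + 1 = -7; r = -4.2 − (-7) = 2.8
t=2: T̂ = -8 + 2 = -6; r = -7.4 − (-6) = -1.4
t=5: T̂ = -8 + 5 = -3; r = -6.4 − (-3) = -3.4
t=7: T̂ = -8 + 7 = -1; r = -0.8 − (-1) = 0.2
t=8: T̂ = -8 + 8 = 0; r = -1.2 − 0 = -1.2
t=10: T̂ = -8 + 10 = 2; r = 6.6 − 2 = 4.6
t=13: T̂ = -8 + 13 = 5; r = 3.4 − 5 = -1.6
|r| > 1.3: t=1 (|r|=2.8), t=2 (|r|=1.4), t=5 (|r|=3.4), t=10 (|r|=4.6), t=13 (|r|=1.6) → 5

5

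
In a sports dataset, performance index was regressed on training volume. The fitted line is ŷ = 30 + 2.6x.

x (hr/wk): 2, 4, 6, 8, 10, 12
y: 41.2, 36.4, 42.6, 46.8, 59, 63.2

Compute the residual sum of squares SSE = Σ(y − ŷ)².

SSE = 90

x=2: ŷ = 30 + 2.6·2 = 35.2; e = 41.2 − 35.2 = 6
x=4: ŷ = 30 + 2.6·4 = 40.4; e = 36.4 − 40.4 = -4
x=6: ŷ = 30 + 2.6·6 = 45.6; e = 42.6 − 45.6 = -3
x=8: ŷ = 30 + 2.6·8 = 50.8; e = 46.8 − 50.8 = -4
x=10: ŷ = 30 + 2.6·10 = 56; e = 59 − 56 = 3
x=12: ŷ = 30 + 2.6·12 = 61.2; e = 63.2 − 61.2 = 2
SSE = 36 + 16 + 9 + 16 + 9 + 4 = 90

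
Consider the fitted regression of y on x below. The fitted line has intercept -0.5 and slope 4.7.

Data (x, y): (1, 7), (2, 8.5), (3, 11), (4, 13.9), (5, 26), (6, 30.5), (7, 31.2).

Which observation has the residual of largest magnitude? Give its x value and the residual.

x=1: ŷ = -0.5 + 4.7·1 = 4.2; r = 7 − 4.2 = 2.8
x=2: ŷ = -0.5 + 4.7·2 = 8.9; r = 8.5 − 8.9 = -0.4
x=3: ŷ = -0.5 + 4.7·3 = 13.6; r = 11 − 13.6 = -2.6
x=4: ŷ = -0.5 + 4.7·4 = 18.3; r = 13.9 − 18.3 = -4.4
x=5: ŷ = -0.5 + 4.7·5 = 23; r = 26 − 23 = 3
x=6: ŷ = -0.5 + 4.7·6 = 27.7; r = 30.5 − 27.7 = 2.8
x=7: ŷ = -0.5 + 4.7·7 = 32.4; r = 31.2 − 32.4 = -1.2
Largest |r| is 4.4 at x = 4, residual -4.4.

x = 4, r = -4.4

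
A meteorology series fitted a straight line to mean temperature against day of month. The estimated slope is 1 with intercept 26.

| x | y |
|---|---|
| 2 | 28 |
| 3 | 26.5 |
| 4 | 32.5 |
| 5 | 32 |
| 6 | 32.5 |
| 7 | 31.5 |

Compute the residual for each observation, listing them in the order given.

0, -2.5, 2.5, 1, 0.5, -1.5

x=2: ŷ = 26 + 2 = 28; r = 28 − 28 = 0
x=3: ŷ = 26 + 3 = 29; r = 26.5 − 29 = -2.5
x=4: ŷ = 26 + 4 = 30; r = 32.5 − 30 = 2.5
x=5: ŷ = 26 + 5 = 31; r = 32 − 31 = 1
x=6: ŷ = 26 + 6 = 32; r = 32.5 − 32 = 0.5
x=7: ŷ = 26 + 7 = 33; r = 31.5 − 33 = -1.5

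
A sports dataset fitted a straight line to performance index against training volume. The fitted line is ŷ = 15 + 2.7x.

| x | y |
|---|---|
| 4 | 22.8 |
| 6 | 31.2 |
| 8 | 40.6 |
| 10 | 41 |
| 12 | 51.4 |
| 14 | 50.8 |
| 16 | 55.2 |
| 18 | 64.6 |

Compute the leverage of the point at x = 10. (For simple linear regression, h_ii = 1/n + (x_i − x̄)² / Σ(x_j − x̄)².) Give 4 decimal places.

x̄ = (4 + 6 + 8 + 10 + 12 + 14 + 16 + 18)/8 = 11
Σ(x − x̄)² = 49 + 25 + 9 + 1 + 1 + 9 + 25 + 49 = 168
h = 1/8 + (-1)²/168 = 0.125 + 0.00595238 = 0.1310

h = 0.1310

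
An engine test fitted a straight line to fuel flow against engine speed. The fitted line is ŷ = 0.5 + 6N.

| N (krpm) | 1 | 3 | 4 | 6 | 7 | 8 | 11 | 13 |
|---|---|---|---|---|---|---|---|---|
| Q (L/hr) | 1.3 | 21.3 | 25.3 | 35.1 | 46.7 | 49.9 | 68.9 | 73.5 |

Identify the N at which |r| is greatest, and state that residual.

N=1: ŷ = 0.5 + 6·1 = 6.5; r = 1.3 − 6.5 = -5.2
N=3: ŷ = 0.5 + 6·3 = 18.5; r = 21.3 − 18.5 = 2.8
N=4: ŷ = 0.5 + 6·4 = 24.5; r = 25.3 − 24.5 = 0.8
N=6: ŷ = 0.5 + 6·6 = 36.5; r = 35.1 − 36.5 = -1.4
N=7: ŷ = 0.5 + 6·7 = 42.5; r = 46.7 − 42.5 = 4.2
N=8: ŷ = 0.5 + 6·8 = 48.5; r = 49.9 − 48.5 = 1.4
N=11: ŷ = 0.5 + 6·11 = 66.5; r = 68.9 − 66.5 = 2.4
N=13: ŷ = 0.5 + 6·13 = 78.5; r = 73.5 − 78.5 = -5
Largest |r| is 5.2 at N = 1, residual -5.2.

N = 1, r = -5.2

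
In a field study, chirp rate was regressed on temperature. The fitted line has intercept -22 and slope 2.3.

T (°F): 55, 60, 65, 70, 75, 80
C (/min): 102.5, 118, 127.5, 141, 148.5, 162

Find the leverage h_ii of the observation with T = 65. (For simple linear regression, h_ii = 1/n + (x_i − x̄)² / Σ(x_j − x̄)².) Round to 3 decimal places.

T̄ = (55 + 60 + 65 + 70 + 75 + 80)/6 = 67.5
Σ(T − T̄)² = 156.25 + 56.25 + 6.25 + 6.25 + 56.25 + 156.25 = 437.5
h = 1/6 + (-2.5)²/437.5 = 0.166667 + 0.0142857 = 0.181

h = 0.181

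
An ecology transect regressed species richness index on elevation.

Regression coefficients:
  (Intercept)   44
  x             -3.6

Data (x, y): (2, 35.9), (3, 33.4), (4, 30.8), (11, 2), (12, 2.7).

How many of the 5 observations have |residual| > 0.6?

4

x=2: ŷ = 44 − 3.6·2 = 36.8; r = 35.9 − 36.8 = -0.9
x=3: ŷ = 44 − 3.6·3 = 33.2; r = 33.4 − 33.2 = 0.2
x=4: ŷ = 44 − 3.6·4 = 29.6; r = 30.8 − 29.6 = 1.2
x=11: ŷ = 44 − 3.6·11 = 4.4; r = 2 − 4.4 = -2.4
x=12: ŷ = 44 − 3.6·12 = 0.8; r = 2.7 − 0.8 = 1.9
|r| > 0.6: x=2 (|r|=0.9), x=4 (|r|=1.2), x=11 (|r|=2.4), x=12 (|r|=1.9) → 4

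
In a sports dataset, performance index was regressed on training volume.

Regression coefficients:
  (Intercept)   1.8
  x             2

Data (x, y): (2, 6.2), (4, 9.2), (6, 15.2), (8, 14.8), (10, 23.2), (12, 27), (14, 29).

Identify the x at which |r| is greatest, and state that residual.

x=2: ŷ = 1.8 + 2·2 = 5.8; r = 6.2 − 5.8 = 0.4
x=4: ŷ = 1.8 + 2·4 = 9.8; r = 9.2 − 9.8 = -0.6
x=6: ŷ = 1.8 + 2·6 = 13.8; r = 15.2 − 13.8 = 1.4
x=8: ŷ = 1.8 + 2·8 = 17.8; r = 14.8 − 17.8 = -3
x=10: ŷ = 1.8 + 2·10 = 21.8; r = 23.2 − 21.8 = 1.4
x=12: ŷ = 1.8 + 2·12 = 25.8; r = 27 − 25.8 = 1.2
x=14: ŷ = 1.8 + 2·14 = 29.8; r = 29 − 29.8 = -0.8
Largest |r| is 3 at x = 8, residual -3.

x = 8, r = -3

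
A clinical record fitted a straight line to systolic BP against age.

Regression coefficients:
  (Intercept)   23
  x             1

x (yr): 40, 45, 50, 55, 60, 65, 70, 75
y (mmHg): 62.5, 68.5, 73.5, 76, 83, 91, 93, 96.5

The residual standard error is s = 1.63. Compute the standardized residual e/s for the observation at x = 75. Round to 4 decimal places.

ŷ = 23 + 75 = 98
e = 96.5 − 98 = -1.5
e/s = -1.5 / 1.63 = -0.9202

-0.9202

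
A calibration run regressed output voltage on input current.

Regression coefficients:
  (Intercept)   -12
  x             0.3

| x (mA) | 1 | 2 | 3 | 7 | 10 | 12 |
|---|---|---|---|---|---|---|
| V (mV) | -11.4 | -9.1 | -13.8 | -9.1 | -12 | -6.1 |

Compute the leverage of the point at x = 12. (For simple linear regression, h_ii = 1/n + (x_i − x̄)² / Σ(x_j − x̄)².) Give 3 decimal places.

h = 0.536

x̄ = (1 + 2 + 3 + 7 + 10 + 12)/6 = 5.83333
Σ(x − x̄)² = 23.3611 + 14.6944 + 8.02778 + 1.36111 + 17.3611 + 38.0278 = 102.833
h = 1/6 + (6.16667)²/102.833 = 0.166667 + 0.3698 = 0.536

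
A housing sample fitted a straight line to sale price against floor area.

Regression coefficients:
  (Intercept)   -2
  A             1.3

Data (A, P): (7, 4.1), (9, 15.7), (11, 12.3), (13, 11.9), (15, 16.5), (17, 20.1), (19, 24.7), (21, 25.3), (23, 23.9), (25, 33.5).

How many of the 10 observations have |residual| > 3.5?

2

A=7: ŷ = -2 + 1.3·7 = 7.1; e = 4.1 − 7.1 = -3
A=9: ŷ = -2 + 1.3·9 = 9.7; e = 15.7 − 9.7 = 6
A=11: ŷ = -2 + 1.3·11 = 12.3; e = 12.3 − 12.3 = 0
A=13: ŷ = -2 + 1.3·13 = 14.9; e = 11.9 − 14.9 = -3
A=15: ŷ = -2 + 1.3·15 = 17.5; e = 16.5 − 17.5 = -1
A=17: ŷ = -2 + 1.3·17 = 20.1; e = 20.1 − 20.1 = 0
A=19: ŷ = -2 + 1.3·19 = 22.7; e = 24.7 − 22.7 = 2
A=21: ŷ = -2 + 1.3·21 = 25.3; e = 25.3 − 25.3 = 0
A=23: ŷ = -2 + 1.3·23 = 27.9; e = 23.9 − 27.9 = -4
A=25: ŷ = -2 + 1.3·25 = 30.5; e = 33.5 − 30.5 = 3
|e| > 3.5: A=9 (|e|=6), A=23 (|e|=4) → 2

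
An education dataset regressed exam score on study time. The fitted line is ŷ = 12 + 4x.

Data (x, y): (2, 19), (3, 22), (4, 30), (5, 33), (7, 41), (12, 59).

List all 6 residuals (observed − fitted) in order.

x=2: ŷ = 12 + 4·2 = 20; e = 19 − 20 = -1
x=3: ŷ = 12 + 4·3 = 24; e = 22 − 24 = -2
x=4: ŷ = 12 + 4·4 = 28; e = 30 − 28 = 2
x=5: ŷ = 12 + 4·5 = 32; e = 33 − 32 = 1
x=7: ŷ = 12 + 4·7 = 40; e = 41 − 40 = 1
x=12: ŷ = 12 + 4·12 = 60; e = 59 − 60 = -1

-1, -2, 2, 1, 1, -1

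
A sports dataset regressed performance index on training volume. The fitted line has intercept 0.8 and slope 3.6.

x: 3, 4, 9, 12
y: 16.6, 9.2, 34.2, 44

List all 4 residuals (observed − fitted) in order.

x=3: ŷ = 0.8 + 3.6·3 = 11.6; r = 16.6 − 11.6 = 5
x=4: ŷ = 0.8 + 3.6·4 = 15.2; r = 9.2 − 15.2 = -6
x=9: ŷ = 0.8 + 3.6·9 = 33.2; r = 34.2 − 33.2 = 1
x=12: ŷ = 0.8 + 3.6·12 = 44; r = 44 − 44 = 0

5, -6, 1, 0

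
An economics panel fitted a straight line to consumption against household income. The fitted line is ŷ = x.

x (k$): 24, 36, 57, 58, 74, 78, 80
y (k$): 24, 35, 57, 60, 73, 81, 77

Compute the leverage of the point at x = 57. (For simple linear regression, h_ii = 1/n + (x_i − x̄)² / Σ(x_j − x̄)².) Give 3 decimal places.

x̄ = (24 + 36 + 57 + 58 + 74 + 78 + 80)/7 = 58.1429
Σ(x − x̄)² = 1165.73 + 490.306 + 1.30612 + 0.0204082 + 251.449 + 394.306 + 477.735 = 2780.86
h = 1/7 + (-1.14286)²/2780.86 = 0.142857 + 0.000469683 = 0.143

h = 0.143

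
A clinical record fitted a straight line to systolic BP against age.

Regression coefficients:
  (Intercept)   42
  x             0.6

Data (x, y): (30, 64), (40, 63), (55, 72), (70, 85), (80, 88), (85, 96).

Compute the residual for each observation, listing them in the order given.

4, -3, -3, 1, -2, 3

x=30: ŷ = 42 + 0.6·30 = 60; r = 64 − 60 = 4
x=40: ŷ = 42 + 0.6·40 = 66; r = 63 − 66 = -3
x=55: ŷ = 42 + 0.6·55 = 75; r = 72 − 75 = -3
x=70: ŷ = 42 + 0.6·70 = 84; r = 85 − 84 = 1
x=80: ŷ = 42 + 0.6·80 = 90; r = 88 − 90 = -2
x=85: ŷ = 42 + 0.6·85 = 93; r = 96 − 93 = 3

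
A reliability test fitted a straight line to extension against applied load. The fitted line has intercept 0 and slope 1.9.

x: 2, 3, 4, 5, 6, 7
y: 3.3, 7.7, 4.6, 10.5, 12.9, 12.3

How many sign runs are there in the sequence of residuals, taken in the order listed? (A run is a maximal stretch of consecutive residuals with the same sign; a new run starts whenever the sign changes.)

x=2: ŷ = 1.9·2 = 3.8; e = 3.3 − 3.8 = -0.5
x=3: ŷ = 1.9·3 = 5.7; e = 7.7 − 5.7 = 2
x=4: ŷ = 1.9·4 = 7.6; e = 4.6 − 7.6 = -3
x=5: ŷ = 1.9·5 = 9.5; e = 10.5 − 9.5 = 1
x=6: ŷ = 1.9·6 = 11.4; e = 12.9 − 11.4 = 1.5
x=7: ŷ = 1.9·7 = 13.3; e = 12.3 − 13.3 = -1
Signs: − + − + + −
Runs: −×1, +×1, −×1, +×2, −×1 → 5

5 runs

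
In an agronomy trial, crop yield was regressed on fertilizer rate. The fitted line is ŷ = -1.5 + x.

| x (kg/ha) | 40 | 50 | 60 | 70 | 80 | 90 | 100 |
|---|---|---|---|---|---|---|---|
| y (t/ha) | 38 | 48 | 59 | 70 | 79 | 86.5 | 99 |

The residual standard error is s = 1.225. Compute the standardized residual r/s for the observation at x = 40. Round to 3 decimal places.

ŷ = -1.5 + 40 = 38.5
r = 38 − 38.5 = -0.5
r/s = -0.5 / 1.225 = -0.408

-0.408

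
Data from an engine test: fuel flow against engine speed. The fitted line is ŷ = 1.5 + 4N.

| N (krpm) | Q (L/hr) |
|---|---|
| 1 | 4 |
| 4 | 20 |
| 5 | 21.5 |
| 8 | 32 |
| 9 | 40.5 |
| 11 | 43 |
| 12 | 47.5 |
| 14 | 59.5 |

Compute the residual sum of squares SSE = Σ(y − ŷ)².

N=1: ŷ = 1.5 + 4·1 = 5.5; e = 4 − 5.5 = -1.5
N=4: ŷ = 1.5 + 4·4 = 17.5; e = 20 − 17.5 = 2.5
N=5: ŷ = 1.5 + 4·5 = 21.5; e = 21.5 − 21.5 = 0
N=8: ŷ = 1.5 + 4·8 = 33.5; e = 32 − 33.5 = -1.5
N=9: ŷ = 1.5 + 4·9 = 37.5; e = 40.5 − 37.5 = 3
N=11: ŷ = 1.5 + 4·11 = 45.5; e = 43 − 45.5 = -2.5
N=12: ŷ = 1.5 + 4·12 = 49.5; e = 47.5 − 49.5 = -2
N=14: ŷ = 1.5 + 4·14 = 57.5; e = 59.5 − 57.5 = 2
SSE = 2.25 + 6.25 + 0 + 2.25 + 9 + 6.25 + 4 + 4 = 34

SSE = 34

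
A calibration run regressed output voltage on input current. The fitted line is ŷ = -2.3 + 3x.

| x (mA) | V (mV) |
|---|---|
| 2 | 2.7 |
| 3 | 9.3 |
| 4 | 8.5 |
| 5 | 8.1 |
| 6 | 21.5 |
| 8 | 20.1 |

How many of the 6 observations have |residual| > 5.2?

1

x=2: ŷ = -2.3 + 3·2 = 3.7; r = 2.7 − 3.7 = -1
x=3: ŷ = -2.3 + 3·3 = 6.7; r = 9.3 − 6.7 = 2.6
x=4: ŷ = -2.3 + 3·4 = 9.7; r = 8.5 − 9.7 = -1.2
x=5: ŷ = -2.3 + 3·5 = 12.7; r = 8.1 − 12.7 = -4.6
x=6: ŷ = -2.3 + 3·6 = 15.7; r = 21.5 − 15.7 = 5.8
x=8: ŷ = -2.3 + 3·8 = 21.7; r = 20.1 − 21.7 = -1.6
|r| > 5.2: x=6 (|r|=5.8) → 1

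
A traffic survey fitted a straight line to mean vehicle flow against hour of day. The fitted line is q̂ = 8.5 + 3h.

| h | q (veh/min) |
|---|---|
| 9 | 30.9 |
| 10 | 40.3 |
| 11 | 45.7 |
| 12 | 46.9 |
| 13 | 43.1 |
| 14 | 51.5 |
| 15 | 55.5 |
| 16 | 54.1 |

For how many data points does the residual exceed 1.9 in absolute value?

6

h=9: q̂ = 8.5 + 3·9 = 35.5; e = 30.9 − 35.5 = -4.6
h=10: q̂ = 8.5 + 3·10 = 38.5; e = 40.3 − 38.5 = 1.8
h=11: q̂ = 8.5 + 3·11 = 41.5; e = 45.7 − 41.5 = 4.2
h=12: q̂ = 8.5 + 3·12 = 44.5; e = 46.9 − 44.5 = 2.4
h=13: q̂ = 8.5 + 3·13 = 47.5; e = 43.1 − 47.5 = -4.4
h=14: q̂ = 8.5 + 3·14 = 50.5; e = 51.5 − 50.5 = 1
h=15: q̂ = 8.5 + 3·15 = 53.5; e = 55.5 − 53.5 = 2
h=16: q̂ = 8.5 + 3·16 = 56.5; e = 54.1 − 56.5 = -2.4
|e| > 1.9: h=9 (|e|=4.6), h=11 (|e|=4.2), h=12 (|e|=2.4), h=13 (|e|=4.4), h=15 (|e|=2), h=16 (|e|=2.4) → 6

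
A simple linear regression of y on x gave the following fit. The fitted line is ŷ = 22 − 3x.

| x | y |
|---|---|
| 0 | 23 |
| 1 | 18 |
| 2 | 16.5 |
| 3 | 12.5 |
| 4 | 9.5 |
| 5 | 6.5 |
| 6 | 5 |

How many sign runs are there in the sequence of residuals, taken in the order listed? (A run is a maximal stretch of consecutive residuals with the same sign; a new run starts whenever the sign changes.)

5 runs

x=0: ŷ = 22 − 3·0 = 22; e = 23 − 22 = 1
x=1: ŷ = 22 − 3·1 = 19; e = 18 − 19 = -1
x=2: ŷ = 22 − 3·2 = 16; e = 16.5 − 16 = 0.5
x=3: ŷ = 22 − 3·3 = 13; e = 12.5 − 13 = -0.5
x=4: ŷ = 22 − 3·4 = 10; e = 9.5 − 10 = -0.5
x=5: ŷ = 22 − 3·5 = 7; e = 6.5 − 7 = -0.5
x=6: ŷ = 22 − 3·6 = 4; e = 5 − 4 = 1
Signs: + − + − − − +
Runs: +×1, −×1, +×1, −×3, +×1 → 5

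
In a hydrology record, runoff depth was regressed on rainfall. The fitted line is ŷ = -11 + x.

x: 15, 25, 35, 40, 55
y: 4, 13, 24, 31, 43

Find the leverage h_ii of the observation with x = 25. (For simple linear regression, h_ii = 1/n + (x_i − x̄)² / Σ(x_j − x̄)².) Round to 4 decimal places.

x̄ = (15 + 25 + 35 + 40 + 55)/5 = 34
Σ(x − x̄)² = 361 + 81 + 1 + 36 + 441 = 920
h = 1/5 + (-9)²/920 = 0.2 + 0.0880435 = 0.2880

h = 0.2880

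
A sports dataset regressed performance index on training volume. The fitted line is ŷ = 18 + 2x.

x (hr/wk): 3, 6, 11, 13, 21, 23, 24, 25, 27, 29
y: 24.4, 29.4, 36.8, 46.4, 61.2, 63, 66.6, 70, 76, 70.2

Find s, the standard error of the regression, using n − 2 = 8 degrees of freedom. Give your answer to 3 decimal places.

x=3: ŷ = 18 + 2·3 = 24; e = 24.4 − 24 = 0.4
x=6: ŷ = 18 + 2·6 = 30; e = 29.4 − 30 = -0.6
x=11: ŷ = 18 + 2·11 = 40; e = 36.8 − 40 = -3.2
x=13: ŷ = 18 + 2·13 = 44; e = 46.4 − 44 = 2.4
x=21: ŷ = 18 + 2·21 = 60; e = 61.2 − 60 = 1.2
x=23: ŷ = 18 + 2·23 = 64; e = 63 − 64 = -1
x=24: ŷ = 18 + 2·24 = 66; e = 66.6 − 66 = 0.6
x=25: ŷ = 18 + 2·25 = 68; e = 70 − 68 = 2
x=27: ŷ = 18 + 2·27 = 72; e = 76 − 72 = 4
x=29: ŷ = 18 + 2·29 = 76; e = 70.2 − 76 = -5.8
SSE = 0.16 + 0.36 + 10.24 + 5.76 + 1.44 + 1 + 0.36 + 4 + 16 + 33.64 = 72.96
s = √(72.96/8) = √9.12 ≈ 3.020

s = 3.020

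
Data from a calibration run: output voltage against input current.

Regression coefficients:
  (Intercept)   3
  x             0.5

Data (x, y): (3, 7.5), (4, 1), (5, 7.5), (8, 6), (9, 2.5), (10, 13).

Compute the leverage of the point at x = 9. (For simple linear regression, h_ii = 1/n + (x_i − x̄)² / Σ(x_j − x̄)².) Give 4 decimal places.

h = 0.3173

x̄ = (3 + 4 + 5 + 8 + 9 + 10)/6 = 6.5
Σ(x − x̄)² = 12.25 + 6.25 + 2.25 + 2.25 + 6.25 + 12.25 = 41.5
h = 1/6 + (2.5)²/41.5 = 0.166667 + 0.150602 = 0.3173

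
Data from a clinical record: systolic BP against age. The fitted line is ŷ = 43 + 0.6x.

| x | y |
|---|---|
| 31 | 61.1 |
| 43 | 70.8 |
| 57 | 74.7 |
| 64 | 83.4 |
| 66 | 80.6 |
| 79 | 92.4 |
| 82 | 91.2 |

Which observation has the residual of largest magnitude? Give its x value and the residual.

x=31: ŷ = 43 + 0.6·31 = 61.6; r = 61.1 − 61.6 = -0.5
x=43: ŷ = 43 + 0.6·43 = 68.8; r = 70.8 − 68.8 = 2
x=57: ŷ = 43 + 0.6·57 = 77.2; r = 74.7 − 77.2 = -2.5
x=64: ŷ = 43 + 0.6·64 = 81.4; r = 83.4 − 81.4 = 2
x=66: ŷ = 43 + 0.6·66 = 82.6; r = 80.6 − 82.6 = -2
x=79: ŷ = 43 + 0.6·79 = 90.4; r = 92.4 − 90.4 = 2
x=82: ŷ = 43 + 0.6·82 = 92.2; r = 91.2 − 92.2 = -1
Largest |r| is 2.5 at x = 57, residual -2.5.

x = 57, r = -2.5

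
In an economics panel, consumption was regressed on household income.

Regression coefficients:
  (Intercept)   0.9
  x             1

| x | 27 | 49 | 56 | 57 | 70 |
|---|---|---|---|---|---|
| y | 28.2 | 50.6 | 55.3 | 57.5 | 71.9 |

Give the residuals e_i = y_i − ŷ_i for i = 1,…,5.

0.3, 0.7, -1.6, -0.4, 1

x=27: ŷ = 0.9 + 27 = 27.9; e = 28.2 − 27.9 = 0.3
x=49: ŷ = 0.9 + 49 = 49.9; e = 50.6 − 49.9 = 0.7
x=56: ŷ = 0.9 + 56 = 56.9; e = 55.3 − 56.9 = -1.6
x=57: ŷ = 0.9 + 57 = 57.9; e = 57.5 − 57.9 = -0.4
x=70: ŷ = 0.9 + 70 = 70.9; e = 71.9 − 70.9 = 1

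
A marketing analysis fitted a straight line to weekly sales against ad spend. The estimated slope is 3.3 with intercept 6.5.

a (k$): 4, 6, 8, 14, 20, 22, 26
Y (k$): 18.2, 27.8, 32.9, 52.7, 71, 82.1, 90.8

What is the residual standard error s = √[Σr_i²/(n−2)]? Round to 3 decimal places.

a=4: Ŷ = 6.5 + 3.3·4 = 19.7; r = 18.2 − 19.7 = -1.5
a=6: Ŷ = 6.5 + 3.3·6 = 26.3; r = 27.8 − 26.3 = 1.5
a=8: Ŷ = 6.5 + 3.3·8 = 32.9; r = 32.9 − 32.9 = 0
a=14: Ŷ = 6.5 + 3.3·14 = 52.7; r = 52.7 − 52.7 = 0
a=20: Ŷ = 6.5 + 3.3·20 = 72.5; r = 71 − 72.5 = -1.5
a=22: Ŷ = 6.5 + 3.3·22 = 79.1; r = 82.1 − 79.1 = 3
a=26: Ŷ = 6.5 + 3.3·26 = 92.3; r = 90.8 − 92.3 = -1.5
SSE = 2.25 + 2.25 + 0 + 0 + 2.25 + 9 + 2.25 = 18
s = √(18/5) = √3.6 ≈ 1.897

s = 1.897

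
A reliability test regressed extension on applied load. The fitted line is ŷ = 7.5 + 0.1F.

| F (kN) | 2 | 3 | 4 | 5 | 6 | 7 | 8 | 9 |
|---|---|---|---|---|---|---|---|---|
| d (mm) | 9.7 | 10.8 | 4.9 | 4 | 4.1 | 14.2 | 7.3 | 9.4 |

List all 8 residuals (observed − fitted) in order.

F=2: ŷ = 7.5 + 0.1·2 = 7.7; r = 9.7 − 7.7 = 2
F=3: ŷ = 7.5 + 0.1·3 = 7.8; r = 10.8 − 7.8 = 3
F=4: ŷ = 7.5 + 0.1·4 = 7.9; r = 4.9 − 7.9 = -3
F=5: ŷ = 7.5 + 0.1·5 = 8; r = 4 − 8 = -4
F=6: ŷ = 7.5 + 0.1·6 = 8.1; r = 4.1 − 8.1 = -4
F=7: ŷ = 7.5 + 0.1·7 = 8.2; r = 14.2 − 8.2 = 6
F=8: ŷ = 7.5 + 0.1·8 = 8.3; r = 7.3 − 8.3 = -1
F=9: ŷ = 7.5 + 0.1·9 = 8.4; r = 9.4 − 8.4 = 1

2, 3, -3, -4, -4, 6, -1, 1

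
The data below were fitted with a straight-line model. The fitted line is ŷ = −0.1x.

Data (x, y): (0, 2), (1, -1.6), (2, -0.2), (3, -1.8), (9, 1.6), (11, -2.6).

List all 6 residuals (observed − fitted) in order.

x=0: ŷ = −0.1·0 = 0; e = 2 − 0 = 2
x=1: ŷ = −0.1·1 = -0.1; e = -1.6 − (-0.1) = -1.5
x=2: ŷ = −0.1·2 = -0.2; e = -0.2 − (-0.2) = 0
x=3: ŷ = −0.1·3 = -0.3; e = -1.8 − (-0.3) = -1.5
x=9: ŷ = −0.1·9 = -0.9; e = 1.6 − (-0.9) = 2.5
x=11: ŷ = −0.1·11 = -1.1; e = -2.6 − (-1.1) = -1.5

2, -1.5, 0, -1.5, 2.5, -1.5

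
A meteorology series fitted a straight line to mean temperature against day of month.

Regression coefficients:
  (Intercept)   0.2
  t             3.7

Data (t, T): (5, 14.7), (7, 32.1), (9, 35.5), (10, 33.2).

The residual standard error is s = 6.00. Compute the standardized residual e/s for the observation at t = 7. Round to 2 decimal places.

1.00

ŷ = 0.2 + 3.7·7 = 26.1
e = 32.1 − 26.1 = 6
e/s = 6 / 6.00 = 1.00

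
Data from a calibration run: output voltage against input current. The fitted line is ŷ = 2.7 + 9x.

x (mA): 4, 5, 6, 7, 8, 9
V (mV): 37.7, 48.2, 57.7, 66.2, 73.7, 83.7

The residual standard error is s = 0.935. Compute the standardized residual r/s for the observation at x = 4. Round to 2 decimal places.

ŷ = 2.7 + 9·4 = 38.7
r = 37.7 − 38.7 = -1
r/s = -1 / 0.935 = -1.07

-1.07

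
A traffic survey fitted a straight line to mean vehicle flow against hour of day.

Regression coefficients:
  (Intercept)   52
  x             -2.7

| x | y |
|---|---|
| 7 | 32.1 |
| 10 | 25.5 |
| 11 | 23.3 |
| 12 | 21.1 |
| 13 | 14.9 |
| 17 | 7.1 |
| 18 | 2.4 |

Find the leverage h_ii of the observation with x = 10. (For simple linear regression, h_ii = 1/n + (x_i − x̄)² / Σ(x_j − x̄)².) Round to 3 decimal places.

x̄ = (7 + 10 + 11 + 12 + 13 + 17 + 18)/7 = 12.5714
Σ(x − x̄)² = 31.0408 + 6.61224 + 2.46939 + 0.326531 + 0.183673 + 19.6122 + 29.4694 = 89.7143
h = 1/7 + (-2.57143)²/89.7143 = 0.142857 + 0.0737034 = 0.217

h = 0.217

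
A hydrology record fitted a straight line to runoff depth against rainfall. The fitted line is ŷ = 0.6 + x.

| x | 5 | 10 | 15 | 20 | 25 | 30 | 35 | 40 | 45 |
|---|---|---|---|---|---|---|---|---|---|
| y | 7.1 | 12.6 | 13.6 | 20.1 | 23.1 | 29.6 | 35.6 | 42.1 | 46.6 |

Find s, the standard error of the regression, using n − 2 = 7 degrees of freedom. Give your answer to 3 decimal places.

x=5: ŷ = 0.6 + 5 = 5.6; r = 7.1 − 5.6 = 1.5
x=10: ŷ = 0.6 + 10 = 10.6; r = 12.6 − 10.6 = 2
x=15: ŷ = 0.6 + 15 = 15.6; r = 13.6 − 15.6 = -2
x=20: ŷ = 0.6 + 20 = 20.6; r = 20.1 − 20.6 = -0.5
x=25: ŷ = 0.6 + 25 = 25.6; r = 23.1 − 25.6 = -2.5
x=30: ŷ = 0.6 + 30 = 30.6; r = 29.6 − 30.6 = -1
x=35: ŷ = 0.6 + 35 = 35.6; r = 35.6 − 35.6 = 0
x=40: ŷ = 0.6 + 40 = 40.6; r = 42.1 − 40.6 = 1.5
x=45: ŷ = 0.6 + 45 = 45.6; r = 46.6 − 45.6 = 1
SSE = 2.25 + 4 + 4 + 0.25 + 6.25 + 1 + 0 + 2.25 + 1 = 21
s = √(21/7) = √3 ≈ 1.732

s = 1.732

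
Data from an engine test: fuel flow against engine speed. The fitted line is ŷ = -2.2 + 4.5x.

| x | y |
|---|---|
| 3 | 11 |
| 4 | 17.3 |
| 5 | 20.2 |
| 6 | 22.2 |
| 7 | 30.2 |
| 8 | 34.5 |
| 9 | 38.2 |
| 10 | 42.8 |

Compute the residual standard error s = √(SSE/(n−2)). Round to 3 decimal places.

s = 1.318

x=3: ŷ = -2.2 + 4.5·3 = 11.3; r = 11 − 11.3 = -0.3
x=4: ŷ = -2.2 + 4.5·4 = 15.8; r = 17.3 − 15.8 = 1.5
x=5: ŷ = -2.2 + 4.5·5 = 20.3; r = 20.2 − 20.3 = -0.1
x=6: ŷ = -2.2 + 4.5·6 = 24.8; r = 22.2 − 24.8 = -2.6
x=7: ŷ = -2.2 + 4.5·7 = 29.3; r = 30.2 − 29.3 = 0.9
x=8: ŷ = -2.2 + 4.5·8 = 33.8; r = 34.5 − 33.8 = 0.7
x=9: ŷ = -2.2 + 4.5·9 = 38.3; r = 38.2 − 38.3 = -0.1
x=10: ŷ = -2.2 + 4.5·10 = 42.8; r = 42.8 − 42.8 = 0
SSE = 0.09 + 2.25 + 0.01 + 6.76 + 0.81 + 0.49 + 0.01 + 0 = 10.42
s = √(10.42/6) = √1.73667 ≈ 1.318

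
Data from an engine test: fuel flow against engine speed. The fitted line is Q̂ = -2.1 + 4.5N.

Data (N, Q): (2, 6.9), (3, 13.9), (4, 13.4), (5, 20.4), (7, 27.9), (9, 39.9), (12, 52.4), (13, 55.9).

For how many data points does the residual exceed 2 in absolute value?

N=2: Q̂ = -2.1 + 4.5·2 = 6.9; r = 6.9 − 6.9 = 0
N=3: Q̂ = -2.1 + 4.5·3 = 11.4; r = 13.9 − 11.4 = 2.5
N=4: Q̂ = -2.1 + 4.5·4 = 15.9; r = 13.4 − 15.9 = -2.5
N=5: Q̂ = -2.1 + 4.5·5 = 20.4; r = 20.4 − 20.4 = 0
N=7: Q̂ = -2.1 + 4.5·7 = 29.4; r = 27.9 − 29.4 = -1.5
N=9: Q̂ = -2.1 + 4.5·9 = 38.4; r = 39.9 − 38.4 = 1.5
N=12: Q̂ = -2.1 + 4.5·12 = 51.9; r = 52.4 − 51.9 = 0.5
N=13: Q̂ = -2.1 + 4.5·13 = 56.4; r = 55.9 − 56.4 = -0.5
|r| > 2: N=3 (|r|=2.5), N=4 (|r|=2.5) → 2

2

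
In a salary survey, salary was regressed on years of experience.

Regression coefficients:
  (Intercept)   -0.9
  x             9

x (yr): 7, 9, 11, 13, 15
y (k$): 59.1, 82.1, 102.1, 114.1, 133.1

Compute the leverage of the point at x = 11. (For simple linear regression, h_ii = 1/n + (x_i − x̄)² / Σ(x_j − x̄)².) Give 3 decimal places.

x̄ = (7 + 9 + 11 + 13 + 15)/5 = 11
Σ(x − x̄)² = 16 + 4 + 0 + 4 + 16 = 40
h = 1/5 + (0)²/40 = 0.2 + 0 = 0.200

h = 0.200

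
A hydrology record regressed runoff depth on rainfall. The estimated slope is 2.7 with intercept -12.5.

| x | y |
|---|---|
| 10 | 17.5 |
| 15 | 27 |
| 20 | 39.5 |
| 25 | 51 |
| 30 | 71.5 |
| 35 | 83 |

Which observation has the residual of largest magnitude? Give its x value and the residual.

x = 25, e = -4

x=10: ŷ = -12.5 + 2.7·10 = 14.5; e = 17.5 − 14.5 = 3
x=15: ŷ = -12.5 + 2.7·15 = 28; e = 27 − 28 = -1
x=20: ŷ = -12.5 + 2.7·20 = 41.5; e = 39.5 − 41.5 = -2
x=25: ŷ = -12.5 + 2.7·25 = 55; e = 51 − 55 = -4
x=30: ŷ = -12.5 + 2.7·30 = 68.5; e = 71.5 − 68.5 = 3
x=35: ŷ = -12.5 + 2.7·35 = 82; e = 83 − 82 = 1
Largest |e| is 4 at x = 25, residual -4.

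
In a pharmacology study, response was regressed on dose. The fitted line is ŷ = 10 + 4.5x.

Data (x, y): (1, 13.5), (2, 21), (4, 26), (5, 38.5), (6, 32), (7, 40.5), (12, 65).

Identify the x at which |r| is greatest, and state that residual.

x = 5, r = 6

x=1: ŷ = 10 + 4.5·1 = 14.5; r = 13.5 − 14.5 = -1
x=2: ŷ = 10 + 4.5·2 = 19; r = 21 − 19 = 2
x=4: ŷ = 10 + 4.5·4 = 28; r = 26 − 28 = -2
x=5: ŷ = 10 + 4.5·5 = 32.5; r = 38.5 − 32.5 = 6
x=6: ŷ = 10 + 4.5·6 = 37; r = 32 − 37 = -5
x=7: ŷ = 10 + 4.5·7 = 41.5; r = 40.5 − 41.5 = -1
x=12: ŷ = 10 + 4.5·12 = 64; r = 65 − 64 = 1
Largest |r| is 6 at x = 5, residual 6.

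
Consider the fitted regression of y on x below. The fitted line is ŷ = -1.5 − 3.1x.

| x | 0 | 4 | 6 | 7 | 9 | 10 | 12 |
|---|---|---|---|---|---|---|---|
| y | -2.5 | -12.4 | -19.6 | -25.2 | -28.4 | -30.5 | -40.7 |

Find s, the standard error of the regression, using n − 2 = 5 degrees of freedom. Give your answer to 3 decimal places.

x=0: ŷ = -1.5 − 3.1·0 = -1.5; e = -2.5 − (-1.5) = -1
x=4: ŷ = -1.5 − 3.1·4 = -13.9; e = -12.4 − (-13.9) = 1.5
x=6: ŷ = -1.5 − 3.1·6 = -20.1; e = -19.6 − (-20.1) = 0.5
x=7: ŷ = -1.5 − 3.1·7 = -23.2; e = -25.2 − (-23.2) = -2
x=9: ŷ = -1.5 − 3.1·9 = -29.4; e = -28.4 − (-29.4) = 1
x=10: ŷ = -1.5 − 3.1·10 = -32.5; e = -30.5 − (-32.5) = 2
x=12: ŷ = -1.5 − 3.1·12 = -38.7; e = -40.7 − (-38.7) = -2
SSE = 1 + 2.25 + 0.25 + 4 + 1 + 4 + 4 = 16.5
s = √(16.5/5) = √3.3 ≈ 1.817

s = 1.817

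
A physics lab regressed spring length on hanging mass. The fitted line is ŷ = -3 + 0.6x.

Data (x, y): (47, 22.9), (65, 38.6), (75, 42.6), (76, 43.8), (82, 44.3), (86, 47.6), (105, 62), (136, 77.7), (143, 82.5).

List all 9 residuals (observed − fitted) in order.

x=47: ŷ = -3 + 0.6·47 = 25.2; r = 22.9 − 25.2 = -2.3
x=65: ŷ = -3 + 0.6·65 = 36; r = 38.6 − 36 = 2.6
x=75: ŷ = -3 + 0.6·75 = 42; r = 42.6 − 42 = 0.6
x=76: ŷ = -3 + 0.6·76 = 42.6; r = 43.8 − 42.6 = 1.2
x=82: ŷ = -3 + 0.6·82 = 46.2; r = 44.3 − 46.2 = -1.9
x=86: ŷ = -3 + 0.6·86 = 48.6; r = 47.6 − 48.6 = -1
x=105: ŷ = -3 + 0.6·105 = 60; r = 62 − 60 = 2
x=136: ŷ = -3 + 0.6·136 = 78.6; r = 77.7 − 78.6 = -0.9
x=143: ŷ = -3 + 0.6·143 = 82.8; r = 82.5 − 82.8 = -0.3

-2.3, 2.6, 0.6, 1.2, -1.9, -1, 2, -0.9, -0.3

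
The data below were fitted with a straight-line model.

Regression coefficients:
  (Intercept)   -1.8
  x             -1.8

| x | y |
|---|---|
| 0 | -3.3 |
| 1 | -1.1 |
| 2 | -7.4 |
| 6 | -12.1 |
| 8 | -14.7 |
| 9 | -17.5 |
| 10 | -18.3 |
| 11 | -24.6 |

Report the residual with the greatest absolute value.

e = -3

x=0: ŷ = -1.8 − 1.8·0 = -1.8; e = -3.3 − (-1.8) = -1.5
x=1: ŷ = -1.8 − 1.8·1 = -3.6; e = -1.1 − (-3.6) = 2.5
x=2: ŷ = -1.8 − 1.8·2 = -5.4; e = -7.4 − (-5.4) = -2
x=6: ŷ = -1.8 − 1.8·6 = -12.6; e = -12.1 − (-12.6) = 0.5
x=8: ŷ = -1.8 − 1.8·8 = -16.2; e = -14.7 − (-16.2) = 1.5
x=9: ŷ = -1.8 − 1.8·9 = -18; e = -17.5 − (-18) = 0.5
x=10: ŷ = -1.8 − 1.8·10 = -19.8; e = -18.3 − (-19.8) = 1.5
x=11: ŷ = -1.8 − 1.8·11 = -21.6; e = -24.6 − (-21.6) = -3
Largest |e| is 3 at x = 11, residual -3.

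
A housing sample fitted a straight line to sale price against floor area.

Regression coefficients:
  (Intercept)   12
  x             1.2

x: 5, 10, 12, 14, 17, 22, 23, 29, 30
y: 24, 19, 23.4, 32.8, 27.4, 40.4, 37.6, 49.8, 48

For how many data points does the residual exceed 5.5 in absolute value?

1

x=5: ŷ = 12 + 1.2·5 = 18; e = 24 − 18 = 6
x=10: ŷ = 12 + 1.2·10 = 24; e = 19 − 24 = -5
x=12: ŷ = 12 + 1.2·12 = 26.4; e = 23.4 − 26.4 = -3
x=14: ŷ = 12 + 1.2·14 = 28.8; e = 32.8 − 28.8 = 4
x=17: ŷ = 12 + 1.2·17 = 32.4; e = 27.4 − 32.4 = -5
x=22: ŷ = 12 + 1.2·22 = 38.4; e = 40.4 − 38.4 = 2
x=23: ŷ = 12 + 1.2·23 = 39.6; e = 37.6 − 39.6 = -2
x=29: ŷ = 12 + 1.2·29 = 46.8; e = 49.8 − 46.8 = 3
x=30: ŷ = 12 + 1.2·30 = 48; e = 48 − 48 = 0
|e| > 5.5: x=5 (|e|=6) → 1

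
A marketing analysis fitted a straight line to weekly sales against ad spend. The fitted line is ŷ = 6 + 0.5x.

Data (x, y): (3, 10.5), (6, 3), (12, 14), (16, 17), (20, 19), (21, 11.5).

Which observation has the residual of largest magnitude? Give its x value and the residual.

x=3: ŷ = 6 + 0.5·3 = 7.5; e = 10.5 − 7.5 = 3
x=6: ŷ = 6 + 0.5·6 = 9; e = 3 − 9 = -6
x=12: ŷ = 6 + 0.5·12 = 12; e = 14 − 12 = 2
x=16: ŷ = 6 + 0.5·16 = 14; e = 17 − 14 = 3
x=20: ŷ = 6 + 0.5·20 = 16; e = 19 − 16 = 3
x=21: ŷ = 6 + 0.5·21 = 16.5; e = 11.5 − 16.5 = -5
Largest |e| is 6 at x = 6, residual -6.

x = 6, e = -6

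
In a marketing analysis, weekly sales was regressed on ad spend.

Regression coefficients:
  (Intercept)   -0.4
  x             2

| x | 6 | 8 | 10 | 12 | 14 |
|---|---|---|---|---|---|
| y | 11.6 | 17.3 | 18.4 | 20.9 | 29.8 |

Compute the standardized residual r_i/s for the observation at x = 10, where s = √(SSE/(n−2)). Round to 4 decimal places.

x=6: ŷ = -0.4 + 2·6 = 11.6; r = 11.6 − 11.6 = 0
x=8: ŷ = -0.4 + 2·8 = 15.6; r = 17.3 − 15.6 = 1.7
x=10: ŷ = -0.4 + 2·10 = 19.6; r = 18.4 − 19.6 = -1.2
x=12: ŷ = -0.4 + 2·12 = 23.6; r = 20.9 − 23.6 = -2.7
x=14: ŷ = -0.4 + 2·14 = 27.6; r = 29.8 − 27.6 = 2.2
SSE = 0 + 2.89 + 1.44 + 7.29 + 4.84 = 16.46
s = √(16.46/3) = 2.34236
r/s = -1.2 / 2.34236 = -0.5123

-0.5123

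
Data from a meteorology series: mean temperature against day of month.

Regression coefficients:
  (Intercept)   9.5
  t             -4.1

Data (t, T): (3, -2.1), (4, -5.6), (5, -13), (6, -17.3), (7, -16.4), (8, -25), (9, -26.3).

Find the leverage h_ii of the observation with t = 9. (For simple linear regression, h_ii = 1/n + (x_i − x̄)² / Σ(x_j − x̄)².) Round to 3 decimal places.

t̄ = (3 + 4 + 5 + 6 + 7 + 8 + 9)/7 = 6
Σ(t − t̄)² = 9 + 4 + 1 + 0 + 1 + 4 + 9 = 28
h = 1/7 + (3)²/28 = 0.142857 + 0.321429 = 0.464

h = 0.464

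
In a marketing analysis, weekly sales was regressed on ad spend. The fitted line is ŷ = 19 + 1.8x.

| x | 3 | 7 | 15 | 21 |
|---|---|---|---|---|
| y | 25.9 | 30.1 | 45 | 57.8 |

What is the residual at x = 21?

ŷ = 19 + 1.8·21 = 56.8
r = 57.8 − 56.8 = 1

r = 1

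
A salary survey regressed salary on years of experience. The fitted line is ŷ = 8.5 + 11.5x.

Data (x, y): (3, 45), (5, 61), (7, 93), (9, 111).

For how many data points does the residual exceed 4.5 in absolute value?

1

x=3: ŷ = 8.5 + 11.5·3 = 43; e = 45 − 43 = 2
x=5: ŷ = 8.5 + 11.5·5 = 66; e = 61 − 66 = -5
x=7: ŷ = 8.5 + 11.5·7 = 89; e = 93 − 89 = 4
x=9: ŷ = 8.5 + 11.5·9 = 112; e = 111 − 112 = -1
|e| > 4.5: x=5 (|e|=5) → 1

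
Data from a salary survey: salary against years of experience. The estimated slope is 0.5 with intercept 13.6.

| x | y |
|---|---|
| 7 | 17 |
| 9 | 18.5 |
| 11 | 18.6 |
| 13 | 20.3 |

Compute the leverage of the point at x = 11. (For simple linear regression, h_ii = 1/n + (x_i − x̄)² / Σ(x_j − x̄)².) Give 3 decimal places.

h = 0.300

x̄ = (7 + 9 + 11 + 13)/4 = 10
Σ(x − x̄)² = 9 + 1 + 1 + 9 = 20
h = 1/4 + (1)²/20 = 0.25 + 0.05 = 0.300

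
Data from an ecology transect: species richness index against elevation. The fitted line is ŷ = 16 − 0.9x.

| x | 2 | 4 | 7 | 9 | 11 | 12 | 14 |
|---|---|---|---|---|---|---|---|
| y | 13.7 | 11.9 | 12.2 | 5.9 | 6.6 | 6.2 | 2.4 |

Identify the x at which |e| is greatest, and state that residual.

x = 7, e = 2.5

x=2: ŷ = 16 − 0.9·2 = 14.2; e = 13.7 − 14.2 = -0.5
x=4: ŷ = 16 − 0.9·4 = 12.4; e = 11.9 − 12.4 = -0.5
x=7: ŷ = 16 − 0.9·7 = 9.7; e = 12.2 − 9.7 = 2.5
x=9: ŷ = 16 − 0.9·9 = 7.9; e = 5.9 − 7.9 = -2
x=11: ŷ = 16 − 0.9·11 = 6.1; e = 6.6 − 6.1 = 0.5
x=12: ŷ = 16 − 0.9·12 = 5.2; e = 6.2 − 5.2 = 1
x=14: ŷ = 16 − 0.9·14 = 3.4; e = 2.4 − 3.4 = -1
Largest |e| is 2.5 at x = 7, residual 2.5.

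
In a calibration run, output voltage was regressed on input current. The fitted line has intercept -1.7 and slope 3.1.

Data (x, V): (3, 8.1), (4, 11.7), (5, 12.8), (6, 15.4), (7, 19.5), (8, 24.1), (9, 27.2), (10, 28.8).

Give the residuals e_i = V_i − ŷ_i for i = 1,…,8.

0.5, 1, -1, -1.5, -0.5, 1, 1, -0.5

x=3: ŷ = -1.7 + 3.1·3 = 7.6; e = 8.1 − 7.6 = 0.5
x=4: ŷ = -1.7 + 3.1·4 = 10.7; e = 11.7 − 10.7 = 1
x=5: ŷ = -1.7 + 3.1·5 = 13.8; e = 12.8 − 13.8 = -1
x=6: ŷ = -1.7 + 3.1·6 = 16.9; e = 15.4 − 16.9 = -1.5
x=7: ŷ = -1.7 + 3.1·7 = 20; e = 19.5 − 20 = -0.5
x=8: ŷ = -1.7 + 3.1·8 = 23.1; e = 24.1 − 23.1 = 1
x=9: ŷ = -1.7 + 3.1·9 = 26.2; e = 27.2 − 26.2 = 1
x=10: ŷ = -1.7 + 3.1·10 = 29.3; e = 28.8 − 29.3 = -0.5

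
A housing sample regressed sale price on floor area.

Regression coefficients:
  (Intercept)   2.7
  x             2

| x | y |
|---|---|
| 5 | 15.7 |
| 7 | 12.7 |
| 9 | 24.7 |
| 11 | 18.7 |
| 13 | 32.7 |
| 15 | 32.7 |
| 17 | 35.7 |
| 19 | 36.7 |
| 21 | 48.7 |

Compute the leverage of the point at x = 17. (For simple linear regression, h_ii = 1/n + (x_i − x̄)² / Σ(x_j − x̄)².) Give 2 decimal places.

h = 0.18

x̄ = (5 + 7 + 9 + 11 + 13 + 15 + 17 + 19 + 21)/9 = 13
Σ(x − x̄)² = 64 + 36 + 16 + 4 + 0 + 4 + 16 + 36 + 64 = 240
h = 1/9 + (4)²/240 = 0.111111 + 0.0666667 = 0.18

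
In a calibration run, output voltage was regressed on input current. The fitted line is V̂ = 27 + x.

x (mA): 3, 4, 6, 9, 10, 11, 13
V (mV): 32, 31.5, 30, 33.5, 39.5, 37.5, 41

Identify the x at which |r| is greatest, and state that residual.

x = 6, r = -3

x=3: V̂ = 27 + 3 = 30; r = 32 − 30 = 2
x=4: V̂ = 27 + 4 = 31; r = 31.5 − 31 = 0.5
x=6: V̂ = 27 + 6 = 33; r = 30 − 33 = -3
x=9: V̂ = 27 + 9 = 36; r = 33.5 − 36 = -2.5
x=10: V̂ = 27 + 10 = 37; r = 39.5 − 37 = 2.5
x=11: V̂ = 27 + 11 = 38; r = 37.5 − 38 = -0.5
x=13: V̂ = 27 + 13 = 40; r = 41 − 40 = 1
Largest |r| is 3 at x = 6, residual -3.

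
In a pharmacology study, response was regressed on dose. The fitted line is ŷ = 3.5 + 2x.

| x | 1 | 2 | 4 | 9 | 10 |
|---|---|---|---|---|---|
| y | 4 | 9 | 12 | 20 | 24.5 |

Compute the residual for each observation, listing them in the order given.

x=1: ŷ = 3.5 + 2·1 = 5.5; r = 4 − 5.5 = -1.5
x=2: ŷ = 3.5 + 2·2 = 7.5; r = 9 − 7.5 = 1.5
x=4: ŷ = 3.5 + 2·4 = 11.5; r = 12 − 11.5 = 0.5
x=9: ŷ = 3.5 + 2·9 = 21.5; r = 20 − 21.5 = -1.5
x=10: ŷ = 3.5 + 2·10 = 23.5; r = 24.5 − 23.5 = 1

-1.5, 1.5, 0.5, -1.5, 1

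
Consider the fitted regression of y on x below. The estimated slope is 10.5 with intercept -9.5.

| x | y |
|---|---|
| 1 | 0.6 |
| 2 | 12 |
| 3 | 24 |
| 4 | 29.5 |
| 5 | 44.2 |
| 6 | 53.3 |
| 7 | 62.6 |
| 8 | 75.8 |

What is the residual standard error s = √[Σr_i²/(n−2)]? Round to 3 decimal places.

x=1: ŷ = -9.5 + 10.5·1 = 1; r = 0.6 − 1 = -0.4
x=2: ŷ = -9.5 + 10.5·2 = 11.5; r = 12 − 11.5 = 0.5
x=3: ŷ = -9.5 + 10.5·3 = 22; r = 24 − 22 = 2
x=4: ŷ = -9.5 + 10.5·4 = 32.5; r = 29.5 − 32.5 = -3
x=5: ŷ = -9.5 + 10.5·5 = 43; r = 44.2 − 43 = 1.2
x=6: ŷ = -9.5 + 10.5·6 = 53.5; r = 53.3 − 53.5 = -0.2
x=7: ŷ = -9.5 + 10.5·7 = 64; r = 62.6 − 64 = -1.4
x=8: ŷ = -9.5 + 10.5·8 = 74.5; r = 75.8 − 74.5 = 1.3
SSE = 0.16 + 0.25 + 4 + 9 + 1.44 + 0.04 + 1.96 + 1.69 = 18.54
s = √(18.54/6) = √3.09 ≈ 1.758

s = 1.758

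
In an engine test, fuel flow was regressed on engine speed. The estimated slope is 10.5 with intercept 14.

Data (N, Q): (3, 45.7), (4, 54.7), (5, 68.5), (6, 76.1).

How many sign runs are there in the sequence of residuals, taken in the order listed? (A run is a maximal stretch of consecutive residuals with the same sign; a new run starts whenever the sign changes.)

N=3: Q̂ = 14 + 10.5·3 = 45.5; r = 45.7 − 45.5 = 0.2
N=4: Q̂ = 14 + 10.5·4 = 56; r = 54.7 − 56 = -1.3
N=5: Q̂ = 14 + 10.5·5 = 66.5; r = 68.5 − 66.5 = 2
N=6: Q̂ = 14 + 10.5·6 = 77; r = 76.1 − 77 = -0.9
Signs: + − + −
Runs: +×1, −×1, +×1, −×1 → 4

4 runs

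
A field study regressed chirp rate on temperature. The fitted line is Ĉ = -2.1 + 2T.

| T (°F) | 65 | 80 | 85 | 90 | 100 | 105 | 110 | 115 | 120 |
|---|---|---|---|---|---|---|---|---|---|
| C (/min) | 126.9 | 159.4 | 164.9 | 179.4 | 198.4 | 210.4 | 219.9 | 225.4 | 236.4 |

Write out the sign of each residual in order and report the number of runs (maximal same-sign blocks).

5 runs

T=65: Ĉ = -2.1 + 2·65 = 127.9; e = 126.9 − 127.9 = -1
T=80: Ĉ = -2.1 + 2·80 = 157.9; e = 159.4 − 157.9 = 1.5
T=85: Ĉ = -2.1 + 2·85 = 167.9; e = 164.9 − 167.9 = -3
T=90: Ĉ = -2.1 + 2·90 = 177.9; e = 179.4 − 177.9 = 1.5
T=100: Ĉ = -2.1 + 2·100 = 197.9; e = 198.4 − 197.9 = 0.5
T=105: Ĉ = -2.1 + 2·105 = 207.9; e = 210.4 − 207.9 = 2.5
T=110: Ĉ = -2.1 + 2·110 = 217.9; e = 219.9 − 217.9 = 2
T=115: Ĉ = -2.1 + 2·115 = 227.9; e = 225.4 − 227.9 = -2.5
T=120: Ĉ = -2.1 + 2·120 = 237.9; e = 236.4 − 237.9 = -1.5
Signs: − + − + + + + − −
Runs: −×1, +×1, −×1, +×4, −×2 → 5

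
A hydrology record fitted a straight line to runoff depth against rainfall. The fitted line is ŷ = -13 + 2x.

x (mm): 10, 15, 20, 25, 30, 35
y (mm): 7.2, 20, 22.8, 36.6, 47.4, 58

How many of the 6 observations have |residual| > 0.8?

3

x=10: ŷ = -13 + 2·10 = 7; r = 7.2 − 7 = 0.2
x=15: ŷ = -13 + 2·15 = 17; r = 20 − 17 = 3
x=20: ŷ = -13 + 2·20 = 27; r = 22.8 − 27 = -4.2
x=25: ŷ = -13 + 2·25 = 37; r = 36.6 − 37 = -0.4
x=30: ŷ = -13 + 2·30 = 47; r = 47.4 − 47 = 0.4
x=35: ŷ = -13 + 2·35 = 57; r = 58 − 57 = 1
|r| > 0.8: x=15 (|r|=3), x=20 (|r|=4.2), x=35 (|r|=1) → 3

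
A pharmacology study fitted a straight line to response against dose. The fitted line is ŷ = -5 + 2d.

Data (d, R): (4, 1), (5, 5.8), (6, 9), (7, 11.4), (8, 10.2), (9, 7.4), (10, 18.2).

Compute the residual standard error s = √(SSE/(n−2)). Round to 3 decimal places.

d=4: ŷ = -5 + 2·4 = 3; e = 1 − 3 = -2
d=5: ŷ = -5 + 2·5 = 5; e = 5.8 − 5 = 0.8
d=6: ŷ = -5 + 2·6 = 7; e = 9 − 7 = 2
d=7: ŷ = -5 + 2·7 = 9; e = 11.4 − 9 = 2.4
d=8: ŷ = -5 + 2·8 = 11; e = 10.2 − 11 = -0.8
d=9: ŷ = -5 + 2·9 = 13; e = 7.4 − 13 = -5.6
d=10: ŷ = -5 + 2·10 = 15; e = 18.2 − 15 = 3.2
SSE = 4 + 0.64 + 4 + 5.76 + 0.64 + 31.36 + 10.24 = 56.64
s = √(56.64/5) = √11.328 ≈ 3.366

s = 3.366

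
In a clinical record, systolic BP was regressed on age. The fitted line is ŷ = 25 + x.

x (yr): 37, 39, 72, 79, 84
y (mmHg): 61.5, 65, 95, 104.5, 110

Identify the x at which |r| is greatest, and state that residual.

x = 72, r = -2

x=37: ŷ = 25 + 37 = 62; r = 61.5 − 62 = -0.5
x=39: ŷ = 25 + 39 = 64; r = 65 − 64 = 1
x=72: ŷ = 25 + 72 = 97; r = 95 − 97 = -2
x=79: ŷ = 25 + 79 = 104; r = 104.5 − 104 = 0.5
x=84: ŷ = 25 + 84 = 109; r = 110 − 109 = 1
Largest |r| is 2 at x = 72, residual -2.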